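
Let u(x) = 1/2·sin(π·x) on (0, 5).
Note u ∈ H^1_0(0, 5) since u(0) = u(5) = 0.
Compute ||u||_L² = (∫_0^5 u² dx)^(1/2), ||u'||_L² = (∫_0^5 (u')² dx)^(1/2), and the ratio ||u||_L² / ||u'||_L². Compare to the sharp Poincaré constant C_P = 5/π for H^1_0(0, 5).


||u||_L² / ||u'||_L² = 1/π < C_P = 5/π.

u(x) = 1/2·sin(π·x), so u'(x) = π*cos(π*x)/2.
Writing u(x) = A·sin(kπx/L) with A = 1/2 and k = 5, use ∫_0^L sin²(kπx/L) dx = L/2 and ∫_0^L cos²(kπx/L) dx = L/2.
u² = 1/4·sin²(π·x) and (u')² = π^2/4·cos²(π·x), and each of sin², cos² integrates to L/2 = 5/2 over (0, 5).
∫_0^5 u² dx = 5/8, so ||u||_L² = sqrt(10)/4.
∫_0^5 (u')² dx = 5*π^2/8, so ||u'||_L² = sqrt(10)*π/4.
Ratio ||u||_L² / ||u'||_L² = 1/π.
Sharp Poincaré constant on H^1_0(0, 5) is C_P = L/π = 5/π, achieved by sin(π/5·x).
This is the k = 5 harmonic; the ratio L/(kπ) is strictly less than C_P = L/π, consistent with the sharp inequality ||u||_L² ≤ C_P ||u'||_L².


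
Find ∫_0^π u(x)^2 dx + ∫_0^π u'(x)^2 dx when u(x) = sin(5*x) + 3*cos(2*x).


||u||_{H^1(0,π)}^2 = 100/7 + 71*π/2

u'(x) = -6*sin(2*x) + 5*cos(5*x).
Expand u² and (u')² and integrate term by term on (0, π), using: for integers n ≥ 1, ∫_0^π sin²(nx) dx = ∫_0^π cos²(nx) dx = π/2; for n ≠ n', ∫_0^π sin(nx)sin(n'x) dx = ∫_0^π cos(nx)cos(n'x) dx = 0; and by product-to-sum, ∫_0^π sin(nx)cos(n'x) dx = ½∫_0^π [sin((n+n')x) + sin((n−n')x)] dx, which is 0 when n+n' is even and 2n/(n²−n'²) when n+n' is odd (it need not vanish on (0, π)).
  u² squared terms: (3)²·∫cos(2x)² dx = 9·π/2 = 9*π/2;  (1)²·∫sin(5x)² dx = 1·π/2 = π/2.
  u² cross terms: 2·(3)·(1)·∫cos(2x)·sin(5x) dx = 6·(10/21) = 20/7.
  So ∫_0^π u² dx = 9*π/2 + π/2 + 20/7 = 20/7 + 5*π.
  (u')² squared terms: (-6)²·∫sin(2x)² dx = 36·π/2 = 18*π;  (5)²·∫cos(5x)² dx = 25·π/2 = 25*π/2.
  (u')² cross terms: 2·(-6)·(5)·∫sin(2x)·cos(5x) dx = -60·(-4/21) = 80/7.
  So ∫_0^π (u')² dx = 18*π + 25*π/2 + 80/7 = 80/7 + 61*π/2.
||u||_{H^1}^2 = (20/7 + 5*π) + (80/7 + 61*π/2) = 100/7 + 71*π/2.


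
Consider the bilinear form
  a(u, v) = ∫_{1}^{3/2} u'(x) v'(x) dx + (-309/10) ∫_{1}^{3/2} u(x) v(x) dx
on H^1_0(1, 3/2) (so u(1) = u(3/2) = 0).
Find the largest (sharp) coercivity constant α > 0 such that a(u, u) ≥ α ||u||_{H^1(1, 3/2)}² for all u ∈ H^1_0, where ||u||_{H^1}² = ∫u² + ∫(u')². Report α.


α = (-309 + 40*π^2)/(10*(1 + 4*π^2))

Coercivity of a(·,·) on H^1_0(1, 3/2) means a(u, u) ≥ α ||u||_{H^1}² for every u ∈ H^1_0.
The interval has length L = 1/2, and Poincaré/coercivity depend only on L. Here a(u, u) = ∫(u')² + (-309/10)·∫u².
Here c = -309/10 < 0 with |c| < (π/L)² = 4*π^2, so coercivity still holds. The condition a(u,u) ≥ α||u||_{H^1}² reads (1−α)∫(u')² ≥ (α−c)∫u². Any admissible α is ≤ 1 (rapidly oscillating u have ∫u²/∫(u')² → 0), and α = 1 would force 0 ≥ (1−c)∫u², impossible since c < 1; so 1−α > 0. By the sharp Poincaré inequality on H^1_0 of an interval of length L, ∫(u')² ≥ (π/L)²∫u² with equality for the first sine mode sin(π(x−x₀)/L) (x₀ the left endpoint), so the inequality holds for all u iff (1−α)(π/L)² ≥ α − c, i.e. α ≤ ((π/L)² + c)/((π/L)² + 1) = (1 + c(L/π)²)/(1 + (L/π)²). (Direct route, valid since c ≤ 0: Poincaré gives c∫u² ≥ c(L/π)²∫(u')², so a(u,u) ≥ (1 + c(L/π)²)∫(u')², while ||u||_{H^1}² ≤ (1 + (L/π)²)∫(u')²; dividing yields the same α.) With (π/L)² = 4*π^2 and c = -309/10, the largest admissible constant is α = ((π/L)² + c)/((π/L)² + 1).
Simplifying, α = (-309 + 40*π^2)/(10*(1 + 4*π^2)).


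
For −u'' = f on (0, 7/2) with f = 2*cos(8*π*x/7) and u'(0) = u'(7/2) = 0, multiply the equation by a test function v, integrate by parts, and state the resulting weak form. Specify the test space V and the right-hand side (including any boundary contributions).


V = H^1(0, 7/2) (no boundary constraint on v; u is determined up to an additive constant); weak form: ∫_0^7/2 u'v' dx = ∫_0^7/2 (2*cos(8*π*x/7)) v dx for all v ∈ V.

Multiply both sides by a test function v and integrate from 0 to 7/2:
  ∫_0^7/2 −u''(x) v(x) dx = ∫_0^7/2 f(x) v(x) dx.
Integrate the LHS by parts once:
  ∫_0^7/2 −u'' v dx = −[u'(x) v(x)]_0^7/2 + ∫_0^7/2 u'(x) v'(x) dx.
Thus ∫_0^7/2 u'(x) v'(x) dx = ∫_0^7/2 f(x) v(x) dx + [u'(x) v(x)]_0^7/2.
Choose V so that boundary terms are either known or forced to vanish.
u has homogeneous Neumann: u'(0) = u'(7/2) = 0. So [u' v]_0^7/2 = 0·v(7/2) − 0·v(0) = 0 for any v; take V = H^1(0, 7/2).
Weak formulation: find u (satisfying any essential BC) such that ∫_0^7/2 u'(x) v'(x) dx = ∫_0^7/2 f v dx for all v ∈ V (homogeneous Neumann, so boundary terms vanish).
Substituting f(x) = 2*cos(8*π*x/7), the right-hand side is ∫_0^7/2 (2*cos(8*π*x/7)) v dx.
Compatibility check (pure Neumann): taking v ≡ 1 ∈ V gives 0 = ∫_0^7/2 f dx + (0) − (0), i.e. ∫_0^7/2 f dx must equal u'(0) − u'(7/2) = 0. Indeed ∫_0^7/2 (2*cos(8*π*x/7)) dx = 0, so the data are compatible. The solution is then unique only up to an additive constant (fix it e.g. by requiring ∫_0^7/2 u dx = 0).


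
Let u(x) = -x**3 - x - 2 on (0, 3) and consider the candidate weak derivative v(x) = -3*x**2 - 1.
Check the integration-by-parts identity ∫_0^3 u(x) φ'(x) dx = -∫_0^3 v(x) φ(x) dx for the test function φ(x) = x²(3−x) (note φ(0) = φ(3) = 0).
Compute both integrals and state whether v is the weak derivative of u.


LHS = 1593/20, RHS = 1593/20. Yes, v = u' weakly.

u(x) = -x**3 - x - 2, classical derivative u'(x) = -3*x**2 - 1.
φ(x) = x²(3−x), so φ'(x) = 3*x*(2 - x).
Note φ(0) = φ(3) = 0, so the boundary term u·φ vanishes.
LHS = ∫_0^3 u(x) φ'(x) dx = ∫_0^3 (3*x^5 - 6*x^4 + 3*x^3 - 12*x) dx. Term by term:
  ∫_0^3 3*x^5 dx = 729/2;  ∫_0^3 -6*x^4 dx = -1458/5;  ∫_0^3 3*x^3 dx = 243/4;
  ∫_0^3 -12*x dx = -54.
Sum: 729/2 − 1458/5 + 243/4 − 54 = 1593/20.
So LHS = 1593/20.
∫_0^3 v(x) φ(x) dx = ∫_0^3 (3*x^5 - 9*x^4 + x^3 - 3*x^2) dx. Term by term:
  ∫_0^3 3*x^5 dx = 729/2;  ∫_0^3 -9*x^4 dx = -2187/5;  ∫_0^3 x^3 dx = 81/4;
  ∫_0^3 -3*x^2 dx = -27.
Sum: 729/2 − 2187/5 + 81/4 − 27 = -1593/20.
So RHS = -∫_0^3 v(x) φ(x) dx = 1593/20.
LHS = RHS, so the identity holds for this test φ.
Moreover u is smooth here and v(x) = u'(x) = -3*x**2 - 1 pointwise, so the identity holds for every test function. Hence v is the weak derivative of u.


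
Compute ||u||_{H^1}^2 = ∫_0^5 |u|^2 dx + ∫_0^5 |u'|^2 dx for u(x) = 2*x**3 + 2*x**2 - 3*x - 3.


||u||_{H^1}^2 = 600480/7

The H^1 norm (squared) on an interval (0, L) is
  ||u||_{H^1}^2 = ∫_0^L u(x)^2 dx + ∫_0^L u'(x)^2 dx.
Compute u'(x) = 6*x**2 + 4*x - 3.
Then u(x)^2 = 4*x**6 + 8*x**5 - 8*x**4 - 24*x**3 - 3*x**2 + 18*x + 9 and u'(x)^2 = 36*x**4 + 48*x**3 - 20*x**2 - 24*x + 9.
Integrate each monomial from 0 to 5 using ∫_0^5 c·x^n dx = c·5^(n+1)/(n+1):
  ∫_0^5 u(x)^2 dx = ∫_0^5 (4*x^6 + 8*x^5 - 8*x^4 - 24*x^3 - 3*x^2 + 18*x + 9) dx. Term by term:
    ∫_0^5 4*x^6 dx = 312500/7;  ∫_0^5 8*x^5 dx = 62500/3;  ∫_0^5 -8*x^4 dx = -5000;
    ∫_0^5 -24*x^3 dx = -3750;  ∫_0^5 -3*x^2 dx = -125;  ∫_0^5 18*x dx = 225;
    ∫_0^5 9 dx = 45.
  Sum: 312500/7 + 62500/3 − 5000 − 3750 − 125 + 225 + 45 = 1194295/21.
  ∫_0^5 u'(x)^2 dx = ∫_0^5 (36*x^4 + 48*x^3 - 20*x^2 - 24*x + 9) dx. Term by term:
    ∫_0^5 36*x^4 dx = 22500;  ∫_0^5 48*x^3 dx = 7500;  ∫_0^5 -20*x^2 dx = -2500/3;
    ∫_0^5 -24*x dx = -300;  ∫_0^5 9 dx = 45.
  Sum: 22500 + 7500 − 2500/3 − 300 + 45 = 86735/3.
Adding: ||u||_{H^1}^2 = 1194295/21 + 86735/3 = 600480/7.


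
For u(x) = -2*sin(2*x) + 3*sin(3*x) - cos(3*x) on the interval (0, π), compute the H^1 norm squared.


||u||_{H^1(0,π)}^2 = -32 + 60*π

u'(x) = 3*sin(3*x) - 4*cos(2*x) + 9*cos(3*x).
Expand u² and (u')² and integrate term by term on (0, π), using: for integers n ≥ 1, ∫_0^π sin²(nx) dx = ∫_0^π cos²(nx) dx = π/2; for n ≠ n', ∫_0^π sin(nx)sin(n'x) dx = ∫_0^π cos(nx)cos(n'x) dx = 0; and by product-to-sum, ∫_0^π sin(nx)cos(n'x) dx = ½∫_0^π [sin((n+n')x) + sin((n−n')x)] dx, which is 0 when n+n' is even and 2n/(n²−n'²) when n+n' is odd (it need not vanish on (0, π)).
  u² squared terms: (-1)²·∫cos(3x)² dx = 1·π/2 = π/2;  (-2)²·∫sin(2x)² dx = 4·π/2 = 2*π;  (3)²·∫sin(3x)² dx = 9·π/2 = 9*π/2.
  u² cross terms: 2·(-1)·(-2)·∫cos(3x)·sin(2x) dx = 4·(-4/5) = -16/5;  2·(-1)·(3)·∫cos(3x)·sin(3x) dx = -6·(0) = 0;  2·(-2)·(3)·∫sin(2x)·sin(3x) dx = -12·(0) = 0.
  So ∫_0^π u² dx = π/2 + 2*π + 9*π/2 − 16/5 + 0 + 0 = -16/5 + 7*π.
  (u')² squared terms: (-4)²·∫cos(2x)² dx = 16·π/2 = 8*π;  (3)²·∫sin(3x)² dx = 9·π/2 = 9*π/2;  (9)²·∫cos(3x)² dx = 81·π/2 = 81*π/2.
  (u')² cross terms: 2·(-4)·(3)·∫cos(2x)·sin(3x) dx = -24·(6/5) = -144/5;  2·(-4)·(9)·∫cos(2x)·cos(3x) dx = -72·(0) = 0;  2·(3)·(9)·∫sin(3x)·cos(3x) dx = 54·(0) = 0.
  So ∫_0^π (u')² dx = 8*π + 9*π/2 + 81*π/2 − 144/5 + 0 + 0 = -144/5 + 53*π.
||u||_{H^1}^2 = (-16/5 + 7*π) + (-144/5 + 53*π) = -32 + 60*π.


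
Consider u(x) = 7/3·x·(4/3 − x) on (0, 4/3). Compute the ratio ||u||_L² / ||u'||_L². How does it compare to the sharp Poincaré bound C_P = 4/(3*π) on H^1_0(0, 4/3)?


||u||_L² / ||u'||_L² = 2*sqrt(10)/15 < C_P = 4/(3*π).

u(x) = 7/3·x·(4/3 − x), so u'(x) = 28/9 - 14*x/3.
u(x) = 7/3·x·(4/3 − x) vanishes at x = 0 and x = 4/3, so u ∈ H^1_0(0, 4/3). Differentiate via the product rule and integrate the resulting polynomials term by term.
  ∫_0^4/3 u² dx = ∫_0^4/3 (49*x^4/9 - 392*x^3/27 + 784*x^2/81) dx. Term by term:
    ∫_0^4/3 49*x^4/9 dx = 50176/10935;  ∫_0^4/3 -392*x^3/27 dx = -25088/2187;  ∫_0^4/3 784*x^2/81 dx = 50176/6561.
  Sum: 50176/10935 − 25088/2187 + 50176/6561 = 25088/32805.
  ∫_0^4/3 (u')² dx = ∫_0^4/3 (196*x^2/9 - 784*x/27 + 784/81) dx. Term by term:
    ∫_0^4/3 196*x^2/9 dx = 12544/729;  ∫_0^4/3 -784*x/27 dx = -6272/243;  ∫_0^4/3 784/81 dx = 3136/243.
  Sum: 12544/729 − 6272/243 + 3136/243 = 3136/729.
∫_0^4/3 u² dx = 25088/32805, so ||u||_L² = 112*sqrt(10)/405.
∫_0^4/3 (u')² dx = 3136/729, so ||u'||_L² = 56/27.
Ratio ||u||_L² / ||u'||_L² = 2*sqrt(10)/15.
Sharp Poincaré constant on H^1_0(0, 4/3) is C_P = L/π = 4/(3*π), achieved by sin(3*π/4·x).
A polynomial bump cannot attain the sharp Poincaré constant (only the first sine eigenfunction does), so the ratio is strictly less than C_P, consistent with ||u||_L² ≤ C_P ||u'||_L².


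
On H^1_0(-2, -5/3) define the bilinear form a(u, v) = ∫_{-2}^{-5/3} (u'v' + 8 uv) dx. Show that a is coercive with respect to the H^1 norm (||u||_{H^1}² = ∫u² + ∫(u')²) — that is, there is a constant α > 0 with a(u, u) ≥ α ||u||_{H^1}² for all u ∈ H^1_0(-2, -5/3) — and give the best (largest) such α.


α = 1

Coercivity of a(·,·) on H^1_0(-2, -5/3) means a(u, u) ≥ α ||u||_{H^1}² for every u ∈ H^1_0.
The interval has length L = 1/3, and Poincaré/coercivity depend only on L. Here a(u, u) = ∫(u')² + (8)·∫u².
Here c = 8 ≥ 1, so a(u,u) = ∫(u')² + c∫u² ≥ ∫(u')² + ∫u² = ||u||_{H^1}², i.e. α = 1 works. No larger α is possible: a(u,u) ≥ α||u||_{H^1}² means (1−α)∫(u')² ≥ (α−c)∫u², and for the modes u_n = sin(nπ(x−x₀)/L) (x₀ the left endpoint) one has ∫u_n²/∫(u_n')² = (L/(nπ))² → 0, so a(u_n,u_n)/||u_n||_{H^1}² → 1. Hence the optimal constant is α = 1.
Therefore α = 1.


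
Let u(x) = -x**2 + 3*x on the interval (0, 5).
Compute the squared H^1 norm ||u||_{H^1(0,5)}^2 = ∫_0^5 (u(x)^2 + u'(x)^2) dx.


||u||_{H^1}^2 = 745/6

The H^1 norm (squared) on an interval (0, L) is
  ||u||_{H^1}^2 = ∫_0^L u(x)^2 dx + ∫_0^L u'(x)^2 dx.
Compute u'(x) = 3 - 2*x.
Then u(x)^2 = x**4 - 6*x**3 + 9*x**2 and u'(x)^2 = 4*x**2 - 12*x + 9.
Integrate each monomial from 0 to 5 using ∫_0^5 c·x^n dx = c·5^(n+1)/(n+1):
  ∫_0^5 u(x)^2 dx = ∫_0^5 (x^4 - 6*x^3 + 9*x^2) dx. Term by term:
    ∫_0^5 x^4 dx = 625;  ∫_0^5 -6*x^3 dx = -1875/2;  ∫_0^5 9*x^2 dx = 375.
  Sum: 625 − 1875/2 + 375 = 125/2.
  ∫_0^5 u'(x)^2 dx = ∫_0^5 (4*x^2 - 12*x + 9) dx. Term by term:
    ∫_0^5 4*x^2 dx = 500/3;  ∫_0^5 -12*x dx = -150;  ∫_0^5 9 dx = 45.
  Sum: 500/3 − 150 + 45 = 185/3.
Adding: ||u||_{H^1}^2 = 125/2 + 185/3 = 745/6.


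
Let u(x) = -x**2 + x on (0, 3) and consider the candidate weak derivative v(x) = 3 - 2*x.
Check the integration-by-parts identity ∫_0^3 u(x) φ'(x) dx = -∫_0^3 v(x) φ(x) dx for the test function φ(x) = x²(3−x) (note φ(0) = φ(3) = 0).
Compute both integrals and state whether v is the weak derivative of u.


LHS = 351/20, RHS = 81/20. No, v is not the weak derivative of u.

u(x) = -x**2 + x, classical derivative u'(x) = 1 - 2*x.
φ(x) = x²(3−x), so φ'(x) = 3*x*(2 - x).
Note φ(0) = φ(3) = 0, so the boundary term u·φ vanishes.
LHS = ∫_0^3 u(x) φ'(x) dx = ∫_0^3 (3*x^4 - 9*x^3 + 6*x^2) dx. Term by term:
  ∫_0^3 3*x^4 dx = 729/5;  ∫_0^3 -9*x^3 dx = -729/4;  ∫_0^3 6*x^2 dx = 54.
Sum: 729/5 − 729/4 + 54 = 351/20.
So LHS = 351/20.
∫_0^3 v(x) φ(x) dx = ∫_0^3 (2*x^4 - 9*x^3 + 9*x^2) dx. Term by term:
  ∫_0^3 2*x^4 dx = 486/5;  ∫_0^3 -9*x^3 dx = -729/4;  ∫_0^3 9*x^2 dx = 81.
Sum: 486/5 − 729/4 + 81 = -81/20.
So RHS = -∫_0^3 v(x) φ(x) dx = 81/20.
LHS − RHS = 27/2 ≠ 0, so the identity fails.
(For a valid weak derivative the identity must hold for EVERY test function, in particular this one. The failure shows v is NOT the weak derivative of u.)
Correct weak derivative would be u'(x) = 1 - 2*x.


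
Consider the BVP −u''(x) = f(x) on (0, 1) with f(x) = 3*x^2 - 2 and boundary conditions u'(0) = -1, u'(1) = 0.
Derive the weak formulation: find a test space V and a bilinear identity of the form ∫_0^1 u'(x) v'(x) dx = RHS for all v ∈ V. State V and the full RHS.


V = H^1(0, 1) (v unrestricted at boundary; u is determined up to an additive constant); weak form: ∫_0^1 u'v' dx = ∫_0^1 (3*x^2 - 2) v dx + v(0) for all v ∈ V.

Multiply both sides by a test function v and integrate from 0 to 1:
  ∫_0^1 −u''(x) v(x) dx = ∫_0^1 f(x) v(x) dx.
Integrate the LHS by parts once:
  ∫_0^1 −u'' v dx = −[u'(x) v(x)]_0^1 + ∫_0^1 u'(x) v'(x) dx.
Thus ∫_0^1 u'(x) v'(x) dx = ∫_0^1 f(x) v(x) dx + [u'(x) v(x)]_0^1.
Choose V so that boundary terms are either known or forced to vanish.
u has inhomogeneous Neumann u'(0) = -1, u'(1) = 0. [u' v]_0^1 = (0)·v(1) − (-1)·v(0) = v(0). Take V = H^1(0, 1); boundary term becomes part of RHS.
Weak formulation: find u (satisfying any essential BC) such that ∫_0^1 u'(x) v'(x) dx = ∫_0^1 f v dx + v(0) for all v ∈ V (Neumann data are natural BCs: they enter the RHS as boundary terms).
Substituting f(x) = 3*x^2 - 2, the right-hand side is ∫_0^1 (3*x^2 - 2) v dx + v(0).
Compatibility check (pure Neumann): taking v ≡ 1 ∈ V gives 0 = ∫_0^1 f dx + (0) − (-1), i.e. ∫_0^1 f dx must equal u'(0) − u'(1) = -1. Indeed ∫_0^1 (3*x^2 - 2) dx = -1, so the data are compatible. The solution is then unique only up to an additive constant (fix it e.g. by requiring ∫_0^1 u dx = 0).


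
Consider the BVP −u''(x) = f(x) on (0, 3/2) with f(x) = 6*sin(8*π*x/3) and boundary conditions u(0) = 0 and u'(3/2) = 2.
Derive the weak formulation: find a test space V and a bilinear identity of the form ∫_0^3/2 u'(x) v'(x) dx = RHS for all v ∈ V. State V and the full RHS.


V = {v ∈ H^1(0, 3/2) : v(0) = 0} (test functions vanish at x = 0 where u is specified); weak form: ∫_0^3/2 u'v' dx = ∫_0^3/2 (6*sin(8*π*x/3)) v dx + 2·v(3/2) for all v ∈ V.

Multiply both sides by a test function v and integrate from 0 to 3/2:
  ∫_0^3/2 −u''(x) v(x) dx = ∫_0^3/2 f(x) v(x) dx.
Integrate the LHS by parts once:
  ∫_0^3/2 −u'' v dx = −[u'(x) v(x)]_0^3/2 + ∫_0^3/2 u'(x) v'(x) dx.
Thus ∫_0^3/2 u'(x) v'(x) dx = ∫_0^3/2 f(x) v(x) dx + [u'(x) v(x)]_0^3/2.
Choose V so that boundary terms are either known or forced to vanish.
Mixed BC: u(0) = 0 (Dirichlet) and u'(3/2) = 2 (Neumann). Define V = {v ∈ H^1(0, 3/2) : v(0) = 0}. Then [u' v]_0^3/2 = u'(3/2)·v(3/2) − u'(0)·0 = 2·v(3/2).
Weak formulation: find u (satisfying any essential BC) such that ∫_0^3/2 u'(x) v'(x) dx = ∫_0^3/2 f v dx + 2·v(3/2) for all v ∈ V (Dirichlet at 0 absorbed into V; Neumann datum at x = 3/2 contributes the boundary term).
Substituting f(x) = 6*sin(8*π*x/3), the right-hand side is ∫_0^3/2 (6*sin(8*π*x/3)) v dx + 2·v(3/2).


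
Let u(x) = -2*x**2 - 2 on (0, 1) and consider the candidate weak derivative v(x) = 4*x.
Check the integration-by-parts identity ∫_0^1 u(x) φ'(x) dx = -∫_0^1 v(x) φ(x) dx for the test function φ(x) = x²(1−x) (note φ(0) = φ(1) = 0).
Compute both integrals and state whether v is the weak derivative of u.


LHS = 1/5, RHS = -1/5. No, v is not the weak derivative of u.

u(x) = -2*x**2 - 2, classical derivative u'(x) = -4*x.
φ(x) = x²(1−x), so φ'(x) = x*(2 - 3*x).
Note φ(0) = φ(1) = 0, so the boundary term u·φ vanishes.
LHS = ∫_0^1 u(x) φ'(x) dx = ∫_0^1 (6*x^4 - 4*x^3 + 6*x^2 - 4*x) dx. Term by term:
  ∫_0^1 6*x^4 dx = 6/5;  ∫_0^1 -4*x^3 dx = -1;  ∫_0^1 6*x^2 dx = 2;
  ∫_0^1 -4*x dx = -2.
Sum: 6/5 − 1 + 2 − 2 = 1/5.
So LHS = 1/5.
∫_0^1 v(x) φ(x) dx = ∫_0^1 (-4*x^4 + 4*x^3) dx. Term by term:
  ∫_0^1 -4*x^4 dx = -4/5;  ∫_0^1 4*x^3 dx = 1.
Sum: -4/5 + 1 = 1/5.
So RHS = -∫_0^1 v(x) φ(x) dx = -1/5.
LHS − RHS = 2/5 ≠ 0, so the identity fails.
(For a valid weak derivative the identity must hold for EVERY test function, in particular this one. The failure shows v is NOT the weak derivative of u.)
Correct weak derivative would be u'(x) = -4*x.


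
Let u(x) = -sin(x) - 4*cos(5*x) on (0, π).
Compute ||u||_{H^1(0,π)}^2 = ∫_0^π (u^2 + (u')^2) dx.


||u||_{H^1(0,π)}^2 = 209*π

u'(x) = 20*sin(5*x) - cos(x).
Expand u² and (u')² and integrate term by term on (0, π), using: for integers n ≥ 1, ∫_0^π sin²(nx) dx = ∫_0^π cos²(nx) dx = π/2; for n ≠ n', ∫_0^π sin(nx)sin(n'x) dx = ∫_0^π cos(nx)cos(n'x) dx = 0; and by product-to-sum, ∫_0^π sin(nx)cos(n'x) dx = ½∫_0^π [sin((n+n')x) + sin((n−n')x)] dx, which is 0 when n+n' is even and 2n/(n²−n'²) when n+n' is odd (it need not vanish on (0, π)).
  u² squared terms: (-1)²·∫sin(x)² dx = 1·π/2 = π/2;  (-4)²·∫cos(5x)² dx = 16·π/2 = 8*π.
  u² cross terms: 2·(-1)·(-4)·∫sin(x)·cos(5x) dx = 8·(0) = 0.
  So ∫_0^π u² dx = π/2 + 8*π + 0 = 17*π/2.
  (u')² squared terms: (-1)²·∫cos(x)² dx = 1·π/2 = π/2;  (20)²·∫sin(5x)² dx = 400·π/2 = 200*π.
  (u')² cross terms: 2·(-1)·(20)·∫cos(x)·sin(5x) dx = -40·(0) = 0.
  So ∫_0^π (u')² dx = π/2 + 200*π + 0 = 401*π/2.
||u||_{H^1}^2 = (17*π/2) + (401*π/2) = 209*π.


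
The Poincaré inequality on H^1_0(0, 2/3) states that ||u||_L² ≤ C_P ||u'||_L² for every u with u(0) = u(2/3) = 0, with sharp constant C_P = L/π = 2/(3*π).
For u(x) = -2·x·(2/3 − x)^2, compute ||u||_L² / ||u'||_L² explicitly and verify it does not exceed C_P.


||u||_L² / ||u'||_L² = sqrt(14)/21 < C_P = 2/(3*π).

u(x) = -2·x·(2/3 − x)^2, so u'(x) = -6*x^2 + 16*x/3 - 8/9.
u(x) = -2·x·(2/3 − x)^2 vanishes at x = 0 and x = 2/3, so u ∈ H^1_0(0, 2/3). Differentiate via the product rule and integrate the resulting polynomials term by term.
  ∫_0^2/3 u² dx = ∫_0^2/3 (4*x^6 - 32*x^5/3 + 32*x^4/3 - 128*x^3/27 + 64*x^2/81) dx. Term by term:
    ∫_0^2/3 4*x^6 dx = 512/15309;  ∫_0^2/3 -32*x^5/3 dx = -1024/6561;  ∫_0^2/3 32*x^4/3 dx = 1024/3645;
    ∫_0^2/3 -128*x^3/27 dx = -512/2187;  ∫_0^2/3 64*x^2/81 dx = 512/6561.
  Sum: 512/15309 − 1024/6561 + 1024/3645 − 512/2187 + 512/6561 = 512/229635.
  ∫_0^2/3 (u')² dx = ∫_0^2/3 (36*x^4 - 64*x^3 + 352*x^2/9 - 256*x/27 + 64/81) dx. Term by term:
    ∫_0^2/3 36*x^4 dx = 128/135;  ∫_0^2/3 -64*x^3 dx = -256/81;  ∫_0^2/3 352*x^2/9 dx = 2816/729;
    ∫_0^2/3 -256*x/27 dx = -512/243;  ∫_0^2/3 64/81 dx = 128/243.
  Sum: 128/135 − 256/81 + 2816/729 − 512/243 + 128/243 = 256/3645.
∫_0^2/3 u² dx = 512/229635, so ||u||_L² = 16*sqrt(70)/2835.
∫_0^2/3 (u')² dx = 256/3645, so ||u'||_L² = 16*sqrt(5)/135.
Ratio ||u||_L² / ||u'||_L² = sqrt(14)/21.
Sharp Poincaré constant on H^1_0(0, 2/3) is C_P = L/π = 2/(3*π), achieved by sin(3*π/2·x).
A polynomial bump cannot attain the sharp Poincaré constant (only the first sine eigenfunction does), so the ratio is strictly less than C_P, consistent with ||u||_L² ≤ C_P ||u'||_L².


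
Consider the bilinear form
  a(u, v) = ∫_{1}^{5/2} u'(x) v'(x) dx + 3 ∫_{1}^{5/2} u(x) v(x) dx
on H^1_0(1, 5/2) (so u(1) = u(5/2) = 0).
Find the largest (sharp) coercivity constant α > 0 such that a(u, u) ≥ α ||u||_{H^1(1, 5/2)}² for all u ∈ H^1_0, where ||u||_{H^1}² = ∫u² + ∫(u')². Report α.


α = 1

Coercivity of a(·,·) on H^1_0(1, 5/2) means a(u, u) ≥ α ||u||_{H^1}² for every u ∈ H^1_0.
The interval has length L = 3/2, and Poincaré/coercivity depend only on L. Here a(u, u) = ∫(u')² + (3)·∫u².
Here c = 3 ≥ 1, so a(u,u) = ∫(u')² + c∫u² ≥ ∫(u')² + ∫u² = ||u||_{H^1}², i.e. α = 1 works. No larger α is possible: a(u,u) ≥ α||u||_{H^1}² means (1−α)∫(u')² ≥ (α−c)∫u², and for the modes u_n = sin(nπ(x−x₀)/L) (x₀ the left endpoint) one has ∫u_n²/∫(u_n')² = (L/(nπ))² → 0, so a(u_n,u_n)/||u_n||_{H^1}² → 1. Hence the optimal constant is α = 1.
Therefore α = 1.


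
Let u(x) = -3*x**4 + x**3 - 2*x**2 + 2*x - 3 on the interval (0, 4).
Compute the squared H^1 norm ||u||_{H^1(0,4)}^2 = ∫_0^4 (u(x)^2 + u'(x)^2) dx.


||u||_{H^1}^2 = 18986748/35

The H^1 norm (squared) on an interval (0, L) is
  ||u||_{H^1}^2 = ∫_0^L u(x)^2 dx + ∫_0^L u'(x)^2 dx.
Compute u'(x) = -12*x**3 + 3*x**2 - 4*x + 2.
Then u(x)^2 = 9*x**8 - 6*x**7 + 13*x**6 - 16*x**5 + 26*x**4 - 14*x**3 + 16*x**2 - 12*x + 9 and u'(x)^2 = 144*x**6 - 72*x**5 + 105*x**4 - 72*x**3 + 28*x**2 - 16*x + 4.
Integrate each monomial from 0 to 4 using ∫_0^4 c·x^n dx = c·4^(n+1)/(n+1):
  ∫_0^4 u(x)^2 dx = ∫_0^4 (9*x^8 - 6*x^7 + 13*x^6 - 16*x^5 + 26*x^4 - 14*x^3 + 16*x^2 - 12*x + 9) dx. Term by term:
    ∫_0^4 9*x^8 dx = 262144;  ∫_0^4 -6*x^7 dx = -49152;  ∫_0^4 13*x^6 dx = 212992/7;
    ∫_0^4 -16*x^5 dx = -32768/3;  ∫_0^4 26*x^4 dx = 26624/5;  ∫_0^4 -14*x^3 dx = -896;
    ∫_0^4 16*x^2 dx = 1024/3;  ∫_0^4 -12*x dx = -96;  ∫_0^4 9 dx = 36.
  Sum: 262144 − 49152 + 212992/7 − 32768/3 + 26624/5 − 896 + 1024/3 − 96 + 36 = 24906724/105.
  ∫_0^4 u'(x)^2 dx = ∫_0^4 (144*x^6 - 72*x^5 + 105*x^4 - 72*x^3 + 28*x^2 - 16*x + 4) dx. Term by term:
    ∫_0^4 144*x^6 dx = 2359296/7;  ∫_0^4 -72*x^5 dx = -49152;  ∫_0^4 105*x^4 dx = 21504;
    ∫_0^4 -72*x^3 dx = -4608;  ∫_0^4 28*x^2 dx = 1792/3;  ∫_0^4 -16*x dx = -128;
    ∫_0^4 4 dx = 16.
  Sum: 2359296/7 − 49152 + 21504 − 4608 + 1792/3 − 128 + 16 = 6410704/21.
Adding: ||u||_{H^1}^2 = 24906724/105 + 6410704/21 = 18986748/35.


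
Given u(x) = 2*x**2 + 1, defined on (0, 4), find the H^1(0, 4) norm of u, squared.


||u||_{H^1}^2 = 18748/15

The H^1 norm (squared) on an interval (0, L) is
  ||u||_{H^1}^2 = ∫_0^L u(x)^2 dx + ∫_0^L u'(x)^2 dx.
Compute u'(x) = 4*x.
Then u(x)^2 = 4*x**4 + 4*x**2 + 1 and u'(x)^2 = 16*x**2.
Integrate each monomial from 0 to 4 using ∫_0^4 c·x^n dx = c·4^(n+1)/(n+1):
  ∫_0^4 u(x)^2 dx = ∫_0^4 (4*x^4 + 4*x^2 + 1) dx. Term by term:
    ∫_0^4 4*x^4 dx = 4096/5;  ∫_0^4 4*x^2 dx = 256/3;  ∫_0^4 1 dx = 4.
  Sum: 4096/5 + 256/3 + 4 = 13628/15.
  ∫_0^4 u'(x)^2 dx = ∫_0^4 (16*x^2) dx. Term by term:
    ∫_0^4 16*x^2 dx = 1024/3.
Adding: ||u||_{H^1}^2 = 13628/15 + 1024/3 = 18748/15.


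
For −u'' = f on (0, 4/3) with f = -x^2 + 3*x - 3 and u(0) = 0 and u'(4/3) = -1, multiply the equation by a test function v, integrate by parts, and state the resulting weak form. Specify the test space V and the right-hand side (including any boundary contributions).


V = {v ∈ H^1(0, 4/3) : v(0) = 0} (test functions vanish at x = 0 where u is specified); weak form: ∫_0^4/3 u'v' dx = ∫_0^4/3 (-x^2 + 3*x - 3) v dx − v(4/3) for all v ∈ V.

Multiply both sides by a test function v and integrate from 0 to 4/3:
  ∫_0^4/3 −u''(x) v(x) dx = ∫_0^4/3 f(x) v(x) dx.
Integrate the LHS by parts once:
  ∫_0^4/3 −u'' v dx = −[u'(x) v(x)]_0^4/3 + ∫_0^4/3 u'(x) v'(x) dx.
Thus ∫_0^4/3 u'(x) v'(x) dx = ∫_0^4/3 f(x) v(x) dx + [u'(x) v(x)]_0^4/3.
Choose V so that boundary terms are either known or forced to vanish.
Mixed BC: u(0) = 0 (Dirichlet) and u'(4/3) = -1 (Neumann). Define V = {v ∈ H^1(0, 4/3) : v(0) = 0}. Then [u' v]_0^4/3 = u'(4/3)·v(4/3) − u'(0)·0 = − v(4/3).
Weak formulation: find u (satisfying any essential BC) such that ∫_0^4/3 u'(x) v'(x) dx = ∫_0^4/3 f v dx − v(4/3) for all v ∈ V (Dirichlet at 0 absorbed into V; Neumann datum at x = 4/3 contributes the boundary term).
Substituting f(x) = -x^2 + 3*x - 3, the right-hand side is ∫_0^4/3 (-x^2 + 3*x - 3) v dx − v(4/3).


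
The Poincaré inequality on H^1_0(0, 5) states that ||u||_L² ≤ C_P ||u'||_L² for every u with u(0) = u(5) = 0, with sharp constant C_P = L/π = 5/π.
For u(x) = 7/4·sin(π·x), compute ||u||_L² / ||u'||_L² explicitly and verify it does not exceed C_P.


||u||_L² / ||u'||_L² = 1/π < C_P = 5/π.

u(x) = 7/4·sin(π·x), so u'(x) = 7*π*cos(π*x)/4.
Writing u(x) = A·sin(kπx/L) with A = 7/4 and k = 5, use ∫_0^L sin²(kπx/L) dx = L/2 and ∫_0^L cos²(kπx/L) dx = L/2.
u² = 49/16·sin²(π·x) and (u')² = 49*π^2/16·cos²(π·x), and each of sin², cos² integrates to L/2 = 5/2 over (0, 5).
∫_0^5 u² dx = 245/32, so ||u||_L² = 7*sqrt(10)/8.
∫_0^5 (u')² dx = 245*π^2/32, so ||u'||_L² = 7*sqrt(10)*π/8.
Ratio ||u||_L² / ||u'||_L² = 1/π.
Sharp Poincaré constant on H^1_0(0, 5) is C_P = L/π = 5/π, achieved by sin(π/5·x).
This is the k = 5 harmonic; the ratio L/(kπ) is strictly less than C_P = L/π, consistent with the sharp inequality ||u||_L² ≤ C_P ||u'||_L².


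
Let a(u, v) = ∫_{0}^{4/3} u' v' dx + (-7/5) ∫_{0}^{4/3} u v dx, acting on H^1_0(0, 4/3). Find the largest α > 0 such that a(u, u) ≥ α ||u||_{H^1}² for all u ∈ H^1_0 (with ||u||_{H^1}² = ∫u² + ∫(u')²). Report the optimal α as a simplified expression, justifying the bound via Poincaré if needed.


α = (-112 + 45*π^2)/(5*(16 + 9*π^2))

Coercivity of a(·,·) on H^1_0(0, 4/3) means a(u, u) ≥ α ||u||_{H^1}² for every u ∈ H^1_0.
The interval has length L = 4/3, and Poincaré/coercivity depend only on L. Here a(u, u) = ∫(u')² + (-7/5)·∫u².
Here c = -7/5 < 0 with |c| < (π/L)² = 9*π^2/16, so coercivity still holds. The condition a(u,u) ≥ α||u||_{H^1}² reads (1−α)∫(u')² ≥ (α−c)∫u². Any admissible α is ≤ 1 (rapidly oscillating u have ∫u²/∫(u')² → 0), and α = 1 would force 0 ≥ (1−c)∫u², impossible since c < 1; so 1−α > 0. By the sharp Poincaré inequality on H^1_0 of an interval of length L, ∫(u')² ≥ (π/L)²∫u² with equality for the first sine mode sin(π(x−x₀)/L) (x₀ the left endpoint), so the inequality holds for all u iff (1−α)(π/L)² ≥ α − c, i.e. α ≤ ((π/L)² + c)/((π/L)² + 1) = (1 + c(L/π)²)/(1 + (L/π)²). (Direct route, valid since c ≤ 0: Poincaré gives c∫u² ≥ c(L/π)²∫(u')², so a(u,u) ≥ (1 + c(L/π)²)∫(u')², while ||u||_{H^1}² ≤ (1 + (L/π)²)∫(u')²; dividing yields the same α.) With (π/L)² = 9*π^2/16 and c = -7/5, the largest admissible constant is α = ((π/L)² + c)/((π/L)² + 1).
Simplifying, α = (-112 + 45*π^2)/(5*(16 + 9*π^2)).


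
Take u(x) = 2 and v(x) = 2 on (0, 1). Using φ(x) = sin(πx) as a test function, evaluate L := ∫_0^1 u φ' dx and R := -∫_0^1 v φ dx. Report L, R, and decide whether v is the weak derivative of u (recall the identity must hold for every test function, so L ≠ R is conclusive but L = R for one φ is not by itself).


LHS = 0, RHS = -4/π. No, v is not the weak derivative of u.

u(x) = 2, classical derivative u'(x) = 0.
φ(x) = sin(πx), so φ'(x) = π*cos(π*x).
Note φ(0) = φ(1) = 0, so the boundary term u·φ vanishes.
LHS = ∫_0^1 u(x) φ'(x) dx = ∫_0^1 (2*π*cos(π*x)) dx. Term by term:
  ∫_0^1 2*π*cos(π*x) dx = 0.
So LHS = 0.
∫_0^1 v(x) φ(x) dx = ∫_0^1 (2*sin(π*x)) dx. Term by term:
  ∫_0^1 2*sin(π*x) dx = 4/π.
So RHS = -∫_0^1 v(x) φ(x) dx = -4/π.
LHS − RHS = 4/π ≠ 0, so the identity fails.
(For a valid weak derivative the identity must hold for EVERY test function, in particular this one. The failure shows v is NOT the weak derivative of u.)
Correct weak derivative would be u'(x) = 0.


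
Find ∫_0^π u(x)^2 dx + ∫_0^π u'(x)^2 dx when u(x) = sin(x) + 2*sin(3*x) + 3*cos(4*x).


||u||_{H^1(0,π)}^2 = -6596/35 + 195*π/2

u'(x) = -12*sin(4*x) + cos(x) + 6*cos(3*x).
Expand u² and (u')² and integrate term by term on (0, π), using: for integers n ≥ 1, ∫_0^π sin²(nx) dx = ∫_0^π cos²(nx) dx = π/2; for n ≠ n', ∫_0^π sin(nx)sin(n'x) dx = ∫_0^π cos(nx)cos(n'x) dx = 0; and by product-to-sum, ∫_0^π sin(nx)cos(n'x) dx = ½∫_0^π [sin((n+n')x) + sin((n−n')x)] dx, which is 0 when n+n' is even and 2n/(n²−n'²) when n+n' is odd (it need not vanish on (0, π)).
  u² squared terms: (2)²·∫sin(3x)² dx = 4·π/2 = 2*π;  (3)²·∫cos(4x)² dx = 9·π/2 = 9*π/2;  (1)²·∫sin(x)² dx = 1·π/2 = π/2.
  u² cross terms: 2·(2)·(3)·∫sin(3x)·cos(4x) dx = 12·(-6/7) = -72/7;  2·(2)·(1)·∫sin(3x)·sin(x) dx = 4·(0) = 0;  2·(3)·(1)·∫cos(4x)·sin(x) dx = 6·(-2/15) = -4/5.
  So ∫_0^π u² dx = 2*π + 9*π/2 + π/2 − 72/7 + 0 − 4/5 = -388/35 + 7*π.
  (u')² squared terms: (-12)²·∫sin(4x)² dx = 144·π/2 = 72*π;  (6)²·∫cos(3x)² dx = 36·π/2 = 18*π;  (1)²·∫cos(x)² dx = 1·π/2 = π/2.
  (u')² cross terms: 2·(-12)·(6)·∫sin(4x)·cos(3x) dx = -144·(8/7) = -1152/7;  2·(-12)·(1)·∫sin(4x)·cos(x) dx = -24·(8/15) = -64/5;  2·(6)·(1)·∫cos(3x)·cos(x) dx = 12·(0) = 0.
  So ∫_0^π (u')² dx = 72*π + 18*π + π/2 − 1152/7 − 64/5 + 0 = -6208/35 + 181*π/2.
||u||_{H^1}^2 = (-388/35 + 7*π) + (-6208/35 + 181*π/2) = -6596/35 + 195*π/2.


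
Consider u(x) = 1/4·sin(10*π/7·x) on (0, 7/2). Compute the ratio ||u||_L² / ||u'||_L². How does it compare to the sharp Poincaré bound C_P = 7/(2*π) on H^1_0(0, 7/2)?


||u||_L² / ||u'||_L² = 7/(10*π) < C_P = 7/(2*π).

u(x) = 1/4·sin(10*π/7·x), so u'(x) = 5*π*cos(10*π*x/7)/14.
Writing u(x) = A·sin(kπx/L) with A = 1/4 and k = 5, use ∫_0^L sin²(kπx/L) dx = L/2 and ∫_0^L cos²(kπx/L) dx = L/2.
u² = 1/16·sin²(10*π/7·x) and (u')² = 25*π^2/196·cos²(10*π/7·x), and each of sin², cos² integrates to L/2 = 7/4 over (0, 7/2).
∫_0^7/2 u² dx = 7/64, so ||u||_L² = sqrt(7)/8.
∫_0^7/2 (u')² dx = 25*π^2/112, so ||u'||_L² = 5*sqrt(7)*π/28.
Ratio ||u||_L² / ||u'||_L² = 7/(10*π).
Sharp Poincaré constant on H^1_0(0, 7/2) is C_P = L/π = 7/(2*π), achieved by sin(2*π/7·x).
This is the k = 5 harmonic; the ratio L/(kπ) is strictly less than C_P = L/π, consistent with the sharp inequality ||u||_L² ≤ C_P ||u'||_L².


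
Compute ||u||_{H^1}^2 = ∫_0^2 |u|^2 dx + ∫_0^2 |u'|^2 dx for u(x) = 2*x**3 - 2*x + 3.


||u||_{H^1}^2 = 26146/105

The H^1 norm (squared) on an interval (0, L) is
  ||u||_{H^1}^2 = ∫_0^L u(x)^2 dx + ∫_0^L u'(x)^2 dx.
Compute u'(x) = 6*x**2 - 2.
Then u(x)^2 = 4*x**6 - 8*x**4 + 12*x**3 + 4*x**2 - 12*x + 9 and u'(x)^2 = 36*x**4 - 24*x**2 + 4.
Integrate each monomial from 0 to 2 using ∫_0^2 c·x^n dx = c·2^(n+1)/(n+1):
  ∫_0^2 u(x)^2 dx = ∫_0^2 (4*x^6 - 8*x^4 + 12*x^3 + 4*x^2 - 12*x + 9) dx. Term by term:
    ∫_0^2 4*x^6 dx = 512/7;  ∫_0^2 -8*x^4 dx = -256/5;  ∫_0^2 12*x^3 dx = 48;
    ∫_0^2 4*x^2 dx = 32/3;  ∫_0^2 -12*x dx = -24;  ∫_0^2 9 dx = 18.
  Sum: 512/7 − 256/5 + 48 + 32/3 − 24 + 18 = 7834/105.
  ∫_0^2 u'(x)^2 dx = ∫_0^2 (36*x^4 - 24*x^2 + 4) dx. Term by term:
    ∫_0^2 36*x^4 dx = 1152/5;  ∫_0^2 -24*x^2 dx = -64;  ∫_0^2 4 dx = 8.
  Sum: 1152/5 − 64 + 8 = 872/5.
Adding: ||u||_{H^1}^2 = 7834/105 + 872/5 = 26146/105.


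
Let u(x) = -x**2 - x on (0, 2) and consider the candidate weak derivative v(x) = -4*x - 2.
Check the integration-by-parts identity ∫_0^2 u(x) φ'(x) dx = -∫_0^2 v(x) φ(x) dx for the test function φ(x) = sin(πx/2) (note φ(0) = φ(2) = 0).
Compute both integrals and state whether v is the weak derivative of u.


LHS = 12/π, RHS = 24/π. No, v is not the weak derivative of u.

u(x) = -x**2 - x, classical derivative u'(x) = -2*x - 1.
φ(x) = sin(πx/2), so φ'(x) = π*cos(π*x/2)/2.
Note φ(0) = φ(2) = 0, so the boundary term u·φ vanishes.
LHS = ∫_0^2 u(x) φ'(x) dx = ∫_0^2 (-π*x^2*cos(π*x/2)/2 - π*x*cos(π*x/2)/2) dx. Term by term:
  ∫_0^2 -π*x*cos(π*x/2)/2 dx = 4/π;  ∫_0^2 -π*x^2*cos(π*x/2)/2 dx = 8/π.
Sum: 4/π + 8/π = 12/π.
So LHS = 12/π.
∫_0^2 v(x) φ(x) dx = ∫_0^2 (-4*x*sin(π*x/2) - 2*sin(π*x/2)) dx. Term by term:
  ∫_0^2 -2*sin(π*x/2) dx = -8/π;  ∫_0^2 -4*x*sin(π*x/2) dx = -16/π.
Sum: -8/π − 16/π = -24/π.
So RHS = -∫_0^2 v(x) φ(x) dx = 24/π.
LHS − RHS = -12/π ≠ 0, so the identity fails.
(For a valid weak derivative the identity must hold for EVERY test function, in particular this one. The failure shows v is NOT the weak derivative of u.)
Correct weak derivative would be u'(x) = -2*x - 1.


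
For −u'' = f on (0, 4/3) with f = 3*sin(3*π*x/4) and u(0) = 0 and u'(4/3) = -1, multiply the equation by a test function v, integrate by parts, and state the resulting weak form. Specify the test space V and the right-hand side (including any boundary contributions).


V = {v ∈ H^1(0, 4/3) : v(0) = 0} (test functions vanish at x = 0 where u is specified); weak form: ∫_0^4/3 u'v' dx = ∫_0^4/3 (3*sin(3*π*x/4)) v dx − v(4/3) for all v ∈ V.

Multiply both sides by a test function v and integrate from 0 to 4/3:
  ∫_0^4/3 −u''(x) v(x) dx = ∫_0^4/3 f(x) v(x) dx.
Integrate the LHS by parts once:
  ∫_0^4/3 −u'' v dx = −[u'(x) v(x)]_0^4/3 + ∫_0^4/3 u'(x) v'(x) dx.
Thus ∫_0^4/3 u'(x) v'(x) dx = ∫_0^4/3 f(x) v(x) dx + [u'(x) v(x)]_0^4/3.
Choose V so that boundary terms are either known or forced to vanish.
Mixed BC: u(0) = 0 (Dirichlet) and u'(4/3) = -1 (Neumann). Define V = {v ∈ H^1(0, 4/3) : v(0) = 0}. Then [u' v]_0^4/3 = u'(4/3)·v(4/3) − u'(0)·0 = − v(4/3).
Weak formulation: find u (satisfying any essential BC) such that ∫_0^4/3 u'(x) v'(x) dx = ∫_0^4/3 f v dx − v(4/3) for all v ∈ V (Dirichlet at 0 absorbed into V; Neumann datum at x = 4/3 contributes the boundary term).
Substituting f(x) = 3*sin(3*π*x/4), the right-hand side is ∫_0^4/3 (3*sin(3*π*x/4)) v dx − v(4/3).


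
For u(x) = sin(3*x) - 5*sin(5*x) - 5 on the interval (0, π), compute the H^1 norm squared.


||u||_{H^1(0,π)}^2 = 40/3 + 355*π

u'(x) = 3*cos(3*x) - 25*cos(5*x).
Expand u² and (u')² and integrate term by term on (0, π), using: for integers n ≥ 1, ∫_0^π sin²(nx) dx = ∫_0^π cos²(nx) dx = π/2; for n ≠ n', ∫_0^π sin(nx)sin(n'x) dx = ∫_0^π cos(nx)cos(n'x) dx = 0; and by product-to-sum, ∫_0^π sin(nx)cos(n'x) dx = ½∫_0^π [sin((n+n')x) + sin((n−n')x)] dx, which is 0 when n+n' is even and 2n/(n²−n'²) when n+n' is odd (it need not vanish on (0, π)). For the constant mode: ∫_0^π 1 dx = π, ∫_0^π cos(nx) dx = 0, ∫_0^π sin(nx) dx = (1−(−1)^n)/n.
  u² squared terms: (-5)²·∫1 dx = 25·π = 25*π;  (-5)²·∫sin(5x)² dx = 25·π/2 = 25*π/2;  (1)²·∫sin(3x)² dx = 1·π/2 = π/2.
  u² cross terms: 2·(-5)·(-5)·∫1·sin(5x) dx = 50·(2/5) = 20;  2·(-5)·(1)·∫1·sin(3x) dx = -10·(2/3) = -20/3;  2·(-5)·(1)·∫sin(5x)·sin(3x) dx = -10·(0) = 0.
  So ∫_0^π u² dx = 25*π + 25*π/2 + π/2 + 20 − 20/3 + 0 = 40/3 + 38*π.
  (u')² squared terms: (-25)²·∫cos(5x)² dx = 625·π/2 = 625*π/2;  (3)²·∫cos(3x)² dx = 9·π/2 = 9*π/2.
  (u')² cross terms: 2·(-25)·(3)·∫cos(5x)·cos(3x) dx = -150·(0) = 0.
  So ∫_0^π (u')² dx = 625*π/2 + 9*π/2 + 0 = 317*π.
||u||_{H^1}^2 = (40/3 + 38*π) + (317*π) = 40/3 + 355*π.


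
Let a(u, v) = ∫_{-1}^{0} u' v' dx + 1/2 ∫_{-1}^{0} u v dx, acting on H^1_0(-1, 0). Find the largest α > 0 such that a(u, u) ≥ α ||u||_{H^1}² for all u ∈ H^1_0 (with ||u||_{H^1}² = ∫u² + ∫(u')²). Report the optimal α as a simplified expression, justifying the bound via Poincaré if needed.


α = (1/2 + π^2)/(1 + π^2)

Coercivity of a(·,·) on H^1_0(-1, 0) means a(u, u) ≥ α ||u||_{H^1}² for every u ∈ H^1_0.
The interval has length L = 1, and Poincaré/coercivity depend only on L. Here a(u, u) = ∫(u')² + (1/2)·∫u².
Here 0 < c = 1/2 < 1. The condition a(u,u) ≥ α||u||_{H^1}² reads (1−α)∫(u')² ≥ (α−c)∫u². Any admissible α is ≤ 1 (rapidly oscillating u have ∫u²/∫(u')² → 0), and α = 1 would force 0 ≥ (1−c)∫u², impossible since c < 1; so 1−α > 0. By the sharp Poincaré inequality on H^1_0 of an interval of length L, ∫(u')² ≥ (π/L)²∫u² with equality for the first sine mode sin(π(x−x₀)/L) (x₀ the left endpoint), so the inequality holds for all u iff (1−α)(π/L)² ≥ α − c, i.e. α ≤ ((π/L)² + c)/((π/L)² + 1) = (1 + c(L/π)²)/(1 + (L/π)²). With (π/L)² = π^2 and c = 1/2, the largest admissible constant is α = ((π/L)² + c)/((π/L)² + 1).
Simplifying, α = (1/2 + π^2)/(1 + π^2).


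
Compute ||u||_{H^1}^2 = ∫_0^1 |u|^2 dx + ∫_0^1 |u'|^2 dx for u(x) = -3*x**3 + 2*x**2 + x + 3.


||u||_{H^1}^2 = 2993/210

The H^1 norm (squared) on an interval (0, L) is
  ||u||_{H^1}^2 = ∫_0^L u(x)^2 dx + ∫_0^L u'(x)^2 dx.
Compute u'(x) = -9*x**2 + 4*x + 1.
Then u(x)^2 = 9*x**6 - 12*x**5 - 2*x**4 - 14*x**3 + 13*x**2 + 6*x + 9 and u'(x)^2 = 81*x**4 - 72*x**3 - 2*x**2 + 8*x + 1.
Integrate each monomial from 0 to 1 using ∫_0^1 c·x^n dx = c·1^(n+1)/(n+1):
  ∫_0^1 u(x)^2 dx = ∫_0^1 (9*x^6 - 12*x^5 - 2*x^4 - 14*x^3 + 13*x^2 + 6*x + 9) dx. Term by term:
    ∫_0^1 9*x^6 dx = 9/7;  ∫_0^1 -12*x^5 dx = -2;  ∫_0^1 -2*x^4 dx = -2/5;
    ∫_0^1 -14*x^3 dx = -7/2;  ∫_0^1 13*x^2 dx = 13/3;  ∫_0^1 6*x dx = 3;
    ∫_0^1 9 dx = 9.
  Sum: 9/7 − 2 − 2/5 − 7/2 + 13/3 + 3 + 9 = 2461/210.
  ∫_0^1 u'(x)^2 dx = ∫_0^1 (81*x^4 - 72*x^3 - 2*x^2 + 8*x + 1) dx. Term by term:
    ∫_0^1 81*x^4 dx = 81/5;  ∫_0^1 -72*x^3 dx = -18;  ∫_0^1 -2*x^2 dx = -2/3;
    ∫_0^1 8*x dx = 4;  ∫_0^1 1 dx = 1.
  Sum: 81/5 − 18 − 2/3 + 4 + 1 = 38/15.
Adding: ||u||_{H^1}^2 = 2461/210 + 38/15 = 2993/210.


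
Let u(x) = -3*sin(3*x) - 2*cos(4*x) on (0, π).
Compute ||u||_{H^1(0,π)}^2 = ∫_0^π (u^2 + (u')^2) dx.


||u||_{H^1(0,π)}^2 = -1224/7 + 79*π

u'(x) = 8*sin(4*x) - 9*cos(3*x).
Expand u² and (u')² and integrate term by term on (0, π), using: for integers n ≥ 1, ∫_0^π sin²(nx) dx = ∫_0^π cos²(nx) dx = π/2; for n ≠ n', ∫_0^π sin(nx)sin(n'x) dx = ∫_0^π cos(nx)cos(n'x) dx = 0; and by product-to-sum, ∫_0^π sin(nx)cos(n'x) dx = ½∫_0^π [sin((n+n')x) + sin((n−n')x)] dx, which is 0 when n+n' is even and 2n/(n²−n'²) when n+n' is odd (it need not vanish on (0, π)).
  u² squared terms: (-3)²·∫sin(3x)² dx = 9·π/2 = 9*π/2;  (-2)²·∫cos(4x)² dx = 4·π/2 = 2*π.
  u² cross terms: 2·(-3)·(-2)·∫sin(3x)·cos(4x) dx = 12·(-6/7) = -72/7.
  So ∫_0^π u² dx = 9*π/2 + 2*π − 72/7 = -72/7 + 13*π/2.
  (u')² squared terms: (-9)²·∫cos(3x)² dx = 81·π/2 = 81*π/2;  (8)²·∫sin(4x)² dx = 64·π/2 = 32*π.
  (u')² cross terms: 2·(-9)·(8)·∫cos(3x)·sin(4x) dx = -144·(8/7) = -1152/7.
  So ∫_0^π (u')² dx = 81*π/2 + 32*π − 1152/7 = -1152/7 + 145*π/2.
||u||_{H^1}^2 = (-72/7 + 13*π/2) + (-1152/7 + 145*π/2) = -1224/7 + 79*π.


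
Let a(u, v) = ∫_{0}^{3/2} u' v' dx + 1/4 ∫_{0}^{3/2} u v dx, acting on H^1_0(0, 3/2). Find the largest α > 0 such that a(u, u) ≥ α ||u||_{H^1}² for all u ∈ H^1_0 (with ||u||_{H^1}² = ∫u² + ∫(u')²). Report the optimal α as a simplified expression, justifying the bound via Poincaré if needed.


α = (9 + 16*π^2)/(4*(9 + 4*π^2))

Coercivity of a(·,·) on H^1_0(0, 3/2) means a(u, u) ≥ α ||u||_{H^1}² for every u ∈ H^1_0.
The interval has length L = 3/2, and Poincaré/coercivity depend only on L. Here a(u, u) = ∫(u')² + (1/4)·∫u².
Here 0 < c = 1/4 < 1. The condition a(u,u) ≥ α||u||_{H^1}² reads (1−α)∫(u')² ≥ (α−c)∫u². Any admissible α is ≤ 1 (rapidly oscillating u have ∫u²/∫(u')² → 0), and α = 1 would force 0 ≥ (1−c)∫u², impossible since c < 1; so 1−α > 0. By the sharp Poincaré inequality on H^1_0 of an interval of length L, ∫(u')² ≥ (π/L)²∫u² with equality for the first sine mode sin(π(x−x₀)/L) (x₀ the left endpoint), so the inequality holds for all u iff (1−α)(π/L)² ≥ α − c, i.e. α ≤ ((π/L)² + c)/((π/L)² + 1) = (1 + c(L/π)²)/(1 + (L/π)²). With (π/L)² = 4*π^2/9 and c = 1/4, the largest admissible constant is α = ((π/L)² + c)/((π/L)² + 1).
Simplifying, α = (9 + 16*π^2)/(4*(9 + 4*π^2)).
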